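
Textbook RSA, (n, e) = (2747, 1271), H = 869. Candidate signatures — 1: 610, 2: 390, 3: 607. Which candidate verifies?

3

Candidate 1: Squares mod 2747: 610^1≡610, 610^2≡1255, 610^4≡994, 610^8≡1863, 610^16≡1308, 610^32≡2230, 610^64≡830, 610^128≡2150, 610^256≡2046, 610^512≡2435, 610^1024≡1199; 1271 = 1024 + 128 + 64 + 32 + 16 + 4 + 2 + 1, so 610^1271 ≡ 1199·2150·830·2230·1308·994·1255·610 ≡ 1317 (mod 2747)
Candidate 2: Squares mod 2747: 390^1≡390, 390^2≡1015, 390^4≡100, 390^8≡1759, 390^16≡959, 390^32≡2183, 390^64≡2191, 390^128≡1472, 390^256≡2148, 390^512≡1691, 390^1024≡2601; 1271 = 1024 + 128 + 64 + 32 + 16 + 4 + 2 + 1, so 390^1271 ≡ 2601·1472·2191·2183·959·100·1015·390 ≡ 2562 (mod 2747)
Candidate 3: Squares mod 2747: 607^1≡607, 607^2≡351, 607^4≡2333, 607^8≡1082, 607^16≡502, 607^32≡2027, 607^64≡1964, 607^128≡508, 607^256≡2593, 607^512≡1740, 607^1024≡406; 1271 = 1024 + 128 + 64 + 32 + 16 + 4 + 2 + 1, so 607^1271 ≡ 406·508·1964·2027·502·2333·351·607 ≡ 869 (mod 2747)
  → matches H = 869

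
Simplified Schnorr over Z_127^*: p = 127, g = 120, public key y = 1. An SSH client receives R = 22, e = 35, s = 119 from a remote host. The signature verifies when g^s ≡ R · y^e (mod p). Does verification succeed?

passes

g^s mod p:
120^2 = 14400 ≡ 49
120^4 ≡ 49^2 = 2401 ≡ 115
120^8 ≡ 115^2 = 13225 ≡ 17
120^16 ≡ 17^2 = 289 ≡ 35
120^32 ≡ 35^2 = 1225 ≡ 82
120^64 ≡ 82^2 = 6724 ≡ 120
119 = 64 + 32 + 16 + 4 + 2 + 1, so 120^119 ≡ 120·82·35·115·49·120 ≡ 22 (mod 127)
R · y^e mod p:
1^2 = 1
1^4 ≡ 1^2 = 1
1^8 ≡ 1^2 = 1
1^16 ≡ 1^2 = 1
1^32 ≡ 1^2 = 1
35 = 32 + 2 + 1, so 1^35 ≡ 1·1·1 ≡ 1 (mod 127)
22·1 = 22 ≡ 22 (mod 127)
22 ≡ 22 (mod 127); signature holds.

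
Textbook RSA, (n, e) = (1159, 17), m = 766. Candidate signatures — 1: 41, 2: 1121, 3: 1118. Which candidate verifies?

3

Candidate 1: Squares mod 1159: 41^1≡41, 41^2≡522, 41^4≡119, 41^8≡253, 41^16≡264; 17 = 16 + 1, so 41^17 ≡ 264·41 ≡ 393 (mod 1159)
Candidate 2: Squares mod 1159: 1121^1≡1121, 1121^2≡285, 1121^4≡95, 1121^8≡912, 1121^16≡741; 17 = 16 + 1, so 1121^17 ≡ 741·1121 ≡ 817 (mod 1159)
Candidate 3: Squares mod 1159: 1118^1≡1118, 1118^2≡522, 1118^4≡119, 1118^8≡253, 1118^16≡264; 17 = 16 + 1, so 1118^17 ≡ 264·1118 ≡ 766 (mod 1159)
  → matches m = 766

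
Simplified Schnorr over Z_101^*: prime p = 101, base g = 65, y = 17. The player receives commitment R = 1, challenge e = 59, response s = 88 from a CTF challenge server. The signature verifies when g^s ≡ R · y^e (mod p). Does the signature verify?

does not verify

g^s mod p:
65^2 = 4225 ≡ 84
65^4 ≡ 84^2 = 7056 ≡ 87
65^8 ≡ 87^2 = 7569 ≡ 95
65^16 ≡ 95^2 = 9025 ≡ 36
65^32 ≡ 36^2 = 1296 ≡ 84
65^64 ≡ 84^2 = 7056 ≡ 87
88 = 64 + 16 + 8, so 65^88 ≡ 87·36·95 ≡ 95 (mod 101)
R · y^e mod p:
17^2 = 289 ≡ 87
17^4 ≡ 87^2 = 7569 ≡ 95
17^8 ≡ 95^2 = 9025 ≡ 36
17^16 ≡ 36^2 = 1296 ≡ 84
17^32 ≡ 84^2 = 7056 ≡ 87
59 = 32 + 16 + 8 + 2 + 1, so 17^59 ≡ 87·84·36·87·17 ≡ 6 (mod 101)
1·6 = 6 ≡ 6 (mod 101)
95 ≠ 6; the check fails.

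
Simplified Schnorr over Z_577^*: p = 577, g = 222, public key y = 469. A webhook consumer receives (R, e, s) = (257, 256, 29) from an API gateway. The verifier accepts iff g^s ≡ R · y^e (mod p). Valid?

g^s mod p:
222^2 = 49284 ≡ 239
222^4 ≡ 239^2 = 57121 ≡ 575
222^8 ≡ 575^2 = 330625 ≡ 4
222^16 ≡ 4^2 = 16
29 = 16 + 8 + 4 + 1, so 222^29 ≡ 16·4·575·222 ≡ 434 (mod 577)
R · y^e mod p:
469^2 = 219961 ≡ 124
469^4 ≡ 124^2 = 15376 ≡ 374
469^8 ≡ 374^2 = 139876 ≡ 242
469^16 ≡ 242^2 = 58564 ≡ 287
469^32 ≡ 287^2 = 82369 ≡ 435
469^64 ≡ 435^2 = 189225 ≡ 546
469^128 ≡ 546^2 = 298116 ≡ 384
469^256 ≡ 384^2 = 147456 ≡ 321
257·321 = 82497 ≡ 563 (mod 577)
434 ≠ 563; the check fails.

no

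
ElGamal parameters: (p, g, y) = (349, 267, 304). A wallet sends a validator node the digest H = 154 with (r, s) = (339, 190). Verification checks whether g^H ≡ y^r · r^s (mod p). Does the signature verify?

does not verify

Left side g^H mod p:
267^2 = 71289 ≡ 93
267^4 ≡ 93^2 = 8649 ≡ 273
267^8 ≡ 273^2 = 74529 ≡ 192
267^16 ≡ 192^2 = 36864 ≡ 219
267^32 ≡ 219^2 = 47961 ≡ 148
267^64 ≡ 148^2 = 21904 ≡ 266
267^128 ≡ 266^2 = 70756 ≡ 258
154 = 128 + 16 + 8 + 2, so 267^154 ≡ 258·219·192·93 ≡ 42 (mod 349)
Right side y^r · r^s mod p:
304^2 = 92416 ≡ 280
304^4 ≡ 280^2 = 78400 ≡ 224
304^8 ≡ 224^2 = 50176 ≡ 269
304^16 ≡ 269^2 = 72361 ≡ 118
304^32 ≡ 118^2 = 13924 ≡ 313
304^64 ≡ 313^2 = 97969 ≡ 249
304^128 ≡ 249^2 = 62001 ≡ 228
304^256 ≡ 228^2 = 51984 ≡ 332
339 = 256 + 64 + 16 + 2 + 1, so 304^339 ≡ 332·249·118·280·304 ≡ 257 (mod 349)
339^2 = 114921 ≡ 100
339^4 ≡ 100^2 = 10000 ≡ 228
339^8 ≡ 228^2 = 51984 ≡ 332
339^16 ≡ 332^2 = 110224 ≡ 289
339^32 ≡ 289^2 = 83521 ≡ 110
339^64 ≡ 110^2 = 12100 ≡ 234
339^128 ≡ 234^2 = 54756 ≡ 312
190 = 128 + 32 + 16 + 8 + 4 + 2, so 339^190 ≡ 312·110·289·332·228·100 ≡ 60 (mod 349)
257·60 = 15420 ≡ 64 (mod 349)
42 ≠ 64, so verification fails.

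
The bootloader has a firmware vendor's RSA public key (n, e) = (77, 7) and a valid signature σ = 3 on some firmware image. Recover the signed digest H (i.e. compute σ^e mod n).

σ^2 ≡ 3^2 = 9
σ^4 ≡ 9^2 = 81 ≡ 4
7 = 4 + 2 + 1, so σ^7 ≡ 4·9·3 ≡ 31 (mod 77)

31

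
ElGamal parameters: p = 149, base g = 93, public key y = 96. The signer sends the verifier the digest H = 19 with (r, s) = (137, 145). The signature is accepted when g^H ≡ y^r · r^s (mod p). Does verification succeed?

fails

Left side g^H mod p:
93^2 = 8649 ≡ 7
93^4 ≡ 7^2 = 49
93^8 ≡ 49^2 = 2401 ≡ 17
93^16 ≡ 17^2 = 289 ≡ 140
19 = 16 + 2 + 1, so 93^19 ≡ 140·7·93 ≡ 101 (mod 149)
Right side y^r · r^s mod p:
96^2 = 9216 ≡ 127
96^4 ≡ 127^2 = 16129 ≡ 37
96^8 ≡ 37^2 = 1369 ≡ 28
96^16 ≡ 28^2 = 784 ≡ 39
96^32 ≡ 39^2 = 1521 ≡ 31
96^64 ≡ 31^2 = 961 ≡ 67
96^128 ≡ 67^2 = 4489 ≡ 19
137 = 128 + 8 + 1, so 96^137 ≡ 19·28·96 ≡ 114 (mod 149)
137^2 = 18769 ≡ 144
137^4 ≡ 144^2 = 20736 ≡ 25
137^8 ≡ 25^2 = 625 ≡ 29
137^16 ≡ 29^2 = 841 ≡ 96
137^32 ≡ 96^2 = 9216 ≡ 127
137^64 ≡ 127^2 = 16129 ≡ 37
137^128 ≡ 37^2 = 1369 ≡ 28
145 = 128 + 16 + 1, so 137^145 ≡ 28·96·137 ≡ 77 (mod 149)
114·77 = 8778 ≡ 136 (mod 149)
101 ≠ 136, so verification fails.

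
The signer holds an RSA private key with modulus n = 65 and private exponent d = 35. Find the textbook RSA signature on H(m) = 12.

38

(H(m))^2 ≡ 12^2 = 144 ≡ 14
(H(m))^4 ≡ 14^2 = 196 ≡ 1
(H(m))^8 ≡ 1^2 = 1
(H(m))^16 ≡ 1^2 = 1
(H(m))^32 ≡ 1^2 = 1
35 = 32 + 2 + 1, so (H(m))^35 ≡ 1·14·12 ≡ 38 (mod 65)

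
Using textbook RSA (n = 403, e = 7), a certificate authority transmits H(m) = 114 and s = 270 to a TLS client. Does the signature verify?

Squares mod 403: s^1≡270, s^2≡360, s^4≡237
7 = 4 + 2 + 1, so s^7 ≡ 237·360·270 ≡ 114 (mod 403)
s^7 mod 403 = 114 matches H(m).

verifies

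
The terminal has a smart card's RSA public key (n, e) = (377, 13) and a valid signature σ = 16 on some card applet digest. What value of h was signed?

Squares mod 377: σ^1≡16, σ^2≡256, σ^4≡315, σ^8≡74
13 = 8 + 4 + 1, so σ^13 ≡ 74·315·16 ≡ 107 (mod 377)

107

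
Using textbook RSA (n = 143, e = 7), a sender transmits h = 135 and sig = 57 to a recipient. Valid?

sig^2 ≡ 57^2 = 3249 ≡ 103
sig^4 ≡ 103^2 = 10609 ≡ 27
7 = 4 + 2 + 1, so sig^7 ≡ 27·103·57 ≡ 73 (mod 143)
The recovered value 73 does not match the digest 135.

no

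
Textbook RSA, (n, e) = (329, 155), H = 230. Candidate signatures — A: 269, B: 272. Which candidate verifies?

B

Candidate A: Squares mod 329: 269^1≡269, 269^2≡310, 269^4≡32, 269^8≡37, 269^16≡53, 269^32≡177, 269^64≡74, 269^128≡212; 155 = 128 + 16 + 8 + 2 + 1, so 269^155 ≡ 212·53·37·310·269 ≡ 110 (mod 329)
Candidate B: Squares mod 329: 272^1≡272, 272^2≡288, 272^4≡36, 272^8≡309, 272^16≡71, 272^32≡106, 272^64≡50, 272^128≡197; 155 = 128 + 16 + 8 + 2 + 1, so 272^155 ≡ 197·71·309·288·272 ≡ 230 (mod 329)
  → matches H = 230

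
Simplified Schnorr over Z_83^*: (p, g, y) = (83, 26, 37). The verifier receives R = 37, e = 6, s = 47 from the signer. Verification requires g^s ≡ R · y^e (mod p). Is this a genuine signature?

genuine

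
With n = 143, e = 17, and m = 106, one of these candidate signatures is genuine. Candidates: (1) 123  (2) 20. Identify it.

Candidate 1: 123^2 = 15129 ≡ 114; 123^4 ≡ 114^2 = 12996 ≡ 126; 123^8 ≡ 126^2 = 15876 ≡ 3; 123^16 ≡ 3^2 = 9; 17 = 16 + 1, so 123^17 ≡ 9·123 ≡ 106 (mod 143)
  → matches m = 106
Candidate 2: 20^2 = 400 ≡ 114; 20^4 ≡ 114^2 = 12996 ≡ 126; 20^8 ≡ 126^2 = 15876 ≡ 3; 20^16 ≡ 3^2 = 9; 17 = 16 + 1, so 20^17 ≡ 9·20 ≡ 37 (mod 143)

1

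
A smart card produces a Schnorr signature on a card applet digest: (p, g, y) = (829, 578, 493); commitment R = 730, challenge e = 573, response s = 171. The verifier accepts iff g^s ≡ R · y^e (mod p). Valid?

no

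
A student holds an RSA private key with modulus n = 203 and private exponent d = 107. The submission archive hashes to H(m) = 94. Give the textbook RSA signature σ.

Squares mod 203: (H(m))^1≡94, (H(m))^2≡107, (H(m))^4≡81, (H(m))^8≡65, (H(m))^16≡165, (H(m))^32≡23, (H(m))^64≡123
107 = 64 + 32 + 8 + 2 + 1, so (H(m))^107 ≡ 123·23·65·107·94 ≡ 194 (mod 203)

194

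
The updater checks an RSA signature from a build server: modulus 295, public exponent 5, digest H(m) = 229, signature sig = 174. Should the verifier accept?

accept

Squares mod 295: sig^1≡174, sig^2≡186, sig^4≡81
5 = 4 + 1, so sig^5 ≡ 81·174 ≡ 229 (mod 295)
Since 229 equals the digest 229, verification succeeds.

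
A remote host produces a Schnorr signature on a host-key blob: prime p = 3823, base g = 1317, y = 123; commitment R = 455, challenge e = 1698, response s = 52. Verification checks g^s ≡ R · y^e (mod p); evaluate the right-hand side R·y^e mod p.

1247

Squares mod 3823: 123^1≡123, 123^2≡3660, 123^4≡3631, 123^8≡2457, 123^16≡332, 123^32≡3180, 123^64≡565, 123^128≡1916, 123^256≡976, 123^512≡649, 123^1024≡671
1698 = 1024 + 512 + 128 + 32 + 2, so 123^1698 ≡ 671·649·1916·3180·3660 ≡ 3288 (mod 3823)
R · y^e ≡ 455·3288 = 1496040 ≡ 1247 (mod 3823)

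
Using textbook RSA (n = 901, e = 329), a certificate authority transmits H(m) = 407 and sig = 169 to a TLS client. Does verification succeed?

Squares mod 901: sig^1≡169, sig^2≡630, sig^4≡460, sig^8≡766, sig^16≡205, sig^32≡579, sig^64≡69, sig^128≡256, sig^256≡664
329 = 256 + 64 + 8 + 1, so sig^329 ≡ 664·69·766·169 ≡ 407 (mod 901)
407 = H(m), so the signature checks out.

passes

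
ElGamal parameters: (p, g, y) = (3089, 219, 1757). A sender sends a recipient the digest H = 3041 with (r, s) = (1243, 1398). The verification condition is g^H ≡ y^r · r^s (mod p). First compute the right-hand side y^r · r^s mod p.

1757^2 = 3087049 ≡ 1138
1757^4 ≡ 1138^2 = 1295044 ≡ 753
1757^8 ≡ 753^2 = 567009 ≡ 1722
1757^16 ≡ 1722^2 = 2965284 ≡ 2933
1757^32 ≡ 2933^2 = 8602489 ≡ 2713
1757^64 ≡ 2713^2 = 7360369 ≡ 2371
1757^128 ≡ 2371^2 = 5621641 ≡ 2750
1757^256 ≡ 2750^2 = 7562500 ≡ 628
1757^512 ≡ 628^2 = 394384 ≡ 2081
1757^1024 ≡ 2081^2 = 4330561 ≡ 2872
1243 = 1024 + 128 + 64 + 16 + 8 + 2 + 1, so 1757^1243 ≡ 2872·2750·2371·2933·1722·1138·1757 ≡ 89 (mod 3089)
1243^2 = 1545049 ≡ 549
1243^4 ≡ 549^2 = 301401 ≡ 1768
1243^8 ≡ 1768^2 = 3125824 ≡ 2845
1243^16 ≡ 2845^2 = 8094025 ≡ 845
1243^32 ≡ 845^2 = 714025 ≡ 466
1243^64 ≡ 466^2 = 217156 ≡ 926
1243^128 ≡ 926^2 = 857476 ≡ 1823
1243^256 ≡ 1823^2 = 3323329 ≡ 2654
1243^512 ≡ 2654^2 = 7043716 ≡ 796
1243^1024 ≡ 796^2 = 633616 ≡ 371
1398 = 1024 + 256 + 64 + 32 + 16 + 4 + 2, so 1243^1398 ≡ 371·2654·926·466·845·1768·549 ≡ 1091 (mod 3089)
y^r · r^s ≡ 89·1091 = 97099 ≡ 1340 (mod 3089)

1340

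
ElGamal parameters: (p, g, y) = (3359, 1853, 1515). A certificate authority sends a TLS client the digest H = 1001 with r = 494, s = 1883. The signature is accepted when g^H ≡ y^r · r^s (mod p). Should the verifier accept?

Left side g^H mod p:
1853^1001 mod 3359 = 2932
Right side y^r · r^s mod p:
1515^494 mod 3359 = 1146
494^1883 mod 3359 = 2705
1146·2705 = 3099930 ≡ 2932 (mod 3359)
2932 ≡ 2932 (mod 3359), so the signature is genuine.

accept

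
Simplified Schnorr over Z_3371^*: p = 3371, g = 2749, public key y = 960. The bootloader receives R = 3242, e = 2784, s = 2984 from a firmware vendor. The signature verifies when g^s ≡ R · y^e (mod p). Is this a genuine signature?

g^s mod p:
2749^2 = 7557001 ≡ 2590
2749^4 ≡ 2590^2 = 6708100 ≡ 3181
2749^8 ≡ 3181^2 = 10118761 ≡ 2390
2749^16 ≡ 2390^2 = 5712100 ≡ 1626
2749^32 ≡ 1626^2 = 2643876 ≡ 1012
2749^64 ≡ 1012^2 = 1024144 ≡ 2731
2749^128 ≡ 2731^2 = 7458361 ≡ 1709
2749^256 ≡ 1709^2 = 2920681 ≡ 1395
2749^512 ≡ 1395^2 = 1946025 ≡ 958
2749^1024 ≡ 958^2 = 917764 ≡ 852
2749^2048 ≡ 852^2 = 725904 ≡ 1139
2984 = 2048 + 512 + 256 + 128 + 32 + 8, so 2749^2984 ≡ 1139·958·1395·1709·1012·2390 ≡ 2662 (mod 3371)
R · y^e mod p:
960^2 = 921600 ≡ 1317
960^4 ≡ 1317^2 = 1734489 ≡ 1795
960^8 ≡ 1795^2 = 3222025 ≡ 2720
960^16 ≡ 2720^2 = 7398400 ≡ 2426
960^32 ≡ 2426^2 = 5885476 ≡ 3081
960^64 ≡ 3081^2 = 9492561 ≡ 3196
960^128 ≡ 3196^2 = 10214416 ≡ 286
960^256 ≡ 286^2 = 81796 ≡ 892
960^512 ≡ 892^2 = 795664 ≡ 108
960^1024 ≡ 108^2 = 11664 ≡ 1551
960^2048 ≡ 1551^2 = 2405601 ≡ 2078
2784 = 2048 + 512 + 128 + 64 + 32, so 960^2784 ≡ 2078·108·286·3196·3081 ≡ 502 (mod 3371)
3242·502 = 1627484 ≡ 2662 (mod 3371)
2662 ≡ 2662 (mod 3371); signature holds.

genuine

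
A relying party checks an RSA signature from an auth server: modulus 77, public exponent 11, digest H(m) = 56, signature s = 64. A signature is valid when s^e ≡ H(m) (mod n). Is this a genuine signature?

forged

s^2 ≡ 64^2 = 4096 ≡ 15
s^4 ≡ 15^2 = 225 ≡ 71
s^8 ≡ 71^2 = 5041 ≡ 36
11 = 8 + 2 + 1, so s^11 ≡ 36·15·64 ≡ 64 (mod 77)
64 ≠ 56, so verification fails.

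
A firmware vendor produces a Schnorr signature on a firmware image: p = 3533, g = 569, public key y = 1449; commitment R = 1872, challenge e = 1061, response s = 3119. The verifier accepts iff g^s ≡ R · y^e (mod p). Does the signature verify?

g^s mod p:
569^2 = 323761 ≡ 2258
569^4 ≡ 2258^2 = 5098564 ≡ 445
569^8 ≡ 445^2 = 198025 ≡ 177
569^16 ≡ 177^2 = 31329 ≡ 3065
569^32 ≡ 3065^2 = 9394225 ≡ 3511
569^64 ≡ 3511^2 = 12327121 ≡ 484
569^128 ≡ 484^2 = 234256 ≡ 1078
569^256 ≡ 1078^2 = 1162084 ≡ 3260
569^512 ≡ 3260^2 = 10627600 ≡ 336
569^1024 ≡ 336^2 = 112896 ≡ 3373
569^2048 ≡ 3373^2 = 11377129 ≡ 869
3119 = 2048 + 1024 + 32 + 8 + 4 + 2 + 1, so 569^3119 ≡ 869·3373·3511·177·445·2258·569 ≡ 2679 (mod 3533)
R · y^e mod p:
1449^2 = 2099601 ≡ 999
1449^4 ≡ 999^2 = 998001 ≡ 1695
1449^8 ≡ 1695^2 = 2873025 ≡ 696
1449^16 ≡ 696^2 = 484416 ≡ 395
1449^32 ≡ 395^2 = 156025 ≡ 573
1449^64 ≡ 573^2 = 328329 ≡ 3293
1449^128 ≡ 3293^2 = 10843849 ≡ 1072
1449^256 ≡ 1072^2 = 1149184 ≡ 959
1449^512 ≡ 959^2 = 919681 ≡ 1101
1449^1024 ≡ 1101^2 = 1212201 ≡ 382
1061 = 1024 + 32 + 4 + 1, so 1449^1061 ≡ 382·573·1695·1449 ≡ 3257 (mod 3533)
1872·3257 = 6097104 ≡ 2679 (mod 3533)
2679 ≡ 2679 (mod 3533); signature holds.

verifies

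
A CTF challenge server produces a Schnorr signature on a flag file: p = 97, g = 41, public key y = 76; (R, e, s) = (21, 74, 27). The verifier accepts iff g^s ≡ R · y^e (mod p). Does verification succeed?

g^s mod p:
41^2 = 1681 ≡ 32
41^4 ≡ 32^2 = 1024 ≡ 54
41^8 ≡ 54^2 = 2916 ≡ 6
41^16 ≡ 6^2 = 36
27 = 16 + 8 + 2 + 1, so 41^27 ≡ 36·6·32·41 ≡ 55 (mod 97)
R · y^e mod p:
76^2 = 5776 ≡ 53
76^4 ≡ 53^2 = 2809 ≡ 93
76^8 ≡ 93^2 = 8649 ≡ 16
76^16 ≡ 16^2 = 256 ≡ 62
76^32 ≡ 62^2 = 3844 ≡ 61
76^64 ≡ 61^2 = 3721 ≡ 35
74 = 64 + 8 + 2, so 76^74 ≡ 35·16·53 ≡ 95 (mod 97)
21·95 = 1995 ≡ 55 (mod 97)
55 ≡ 55 (mod 97); signature holds.

passes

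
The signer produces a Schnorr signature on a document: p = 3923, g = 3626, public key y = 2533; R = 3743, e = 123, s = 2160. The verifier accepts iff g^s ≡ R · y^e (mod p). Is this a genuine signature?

forged

g^s mod p:
Squares mod 3923: 3626^1≡3626, 3626^2≡1903, 3626^4≡480, 3626^8≡2866, 3626^16≡3117, 3626^32≡2341, 3626^64≡3773, 3626^128≡2885, 3626^256≡2542, 3626^512≡583, 3626^1024≡2511, 3626^2048≡860
2160 = 2048 + 64 + 32 + 16, so 3626^2160 ≡ 860·3773·2341·3117 ≡ 2704 (mod 3923)
R · y^e mod p:
Squares mod 3923: 2533^1≡2533, 2533^2≡1984, 2533^4≡1487, 2533^8≡2520, 2533^16≡2986, 2533^32≡3140, 2533^64≡1101
123 = 64 + 32 + 16 + 8 + 2 + 1, so 2533^123 ≡ 1101·3140·2986·2520·1984·2533 ≡ 775 (mod 3923)
3743·775 = 2900825 ≡ 1728 (mod 3923)
2704 ≠ 1728; the check fails.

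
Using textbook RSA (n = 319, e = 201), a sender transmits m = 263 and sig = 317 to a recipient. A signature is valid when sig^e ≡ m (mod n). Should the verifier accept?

reject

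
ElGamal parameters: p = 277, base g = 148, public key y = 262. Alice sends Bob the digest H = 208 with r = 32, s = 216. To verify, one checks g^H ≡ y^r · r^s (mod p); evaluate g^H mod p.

16

148^2 = 21904 ≡ 21
148^4 ≡ 21^2 = 441 ≡ 164
148^8 ≡ 164^2 = 26896 ≡ 27
148^16 ≡ 27^2 = 729 ≡ 175
148^32 ≡ 175^2 = 30625 ≡ 155
148^64 ≡ 155^2 = 24025 ≡ 203
148^128 ≡ 203^2 = 41209 ≡ 213
208 = 128 + 64 + 16, so 148^208 ≡ 213·203·175 ≡ 16 (mod 277)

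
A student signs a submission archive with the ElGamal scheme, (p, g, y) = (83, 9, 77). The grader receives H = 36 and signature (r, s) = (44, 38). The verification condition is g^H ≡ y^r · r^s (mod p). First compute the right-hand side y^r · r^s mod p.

Squares mod 83: 77^1≡77, 77^2≡36, 77^4≡51, 77^8≡28, 77^16≡37, 77^32≡41
44 = 32 + 8 + 4, so 77^44 ≡ 41·28·51 ≡ 33 (mod 83)
Squares mod 83: 44^1≡44, 44^2≡27, 44^4≡65, 44^8≡75, 44^16≡64, 44^32≡29
38 = 32 + 4 + 2, so 44^38 ≡ 29·65·27 ≡ 16 (mod 83)
y^r · r^s ≡ 33·16 = 528 ≡ 30 (mod 83)

30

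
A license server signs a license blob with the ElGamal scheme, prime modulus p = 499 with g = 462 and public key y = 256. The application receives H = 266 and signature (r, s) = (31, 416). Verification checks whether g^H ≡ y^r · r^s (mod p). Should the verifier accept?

reject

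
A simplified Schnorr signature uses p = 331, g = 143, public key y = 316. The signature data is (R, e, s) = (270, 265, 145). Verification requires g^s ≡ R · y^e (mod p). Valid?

yes

g^s mod p:
143^145 mod 331 = 293
R · y^e mod p:
316^265 mod 331 = 120
270·120 = 32400 ≡ 293 (mod 331)
293 ≡ 293 (mod 331); signature holds.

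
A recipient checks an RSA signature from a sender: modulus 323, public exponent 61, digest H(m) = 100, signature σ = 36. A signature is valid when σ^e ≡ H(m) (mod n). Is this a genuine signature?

genuine

σ^2 ≡ 36^2 = 1296 ≡ 4
σ^4 ≡ 4^2 = 16
σ^8 ≡ 16^2 = 256
σ^16 ≡ 256^2 = 65536 ≡ 290
σ^32 ≡ 290^2 = 84100 ≡ 120
61 = 32 + 16 + 8 + 4 + 1, so σ^61 ≡ 120·290·256·16·36 ≡ 100 (mod 323)
Since 100 equals the digest 100, verification succeeds.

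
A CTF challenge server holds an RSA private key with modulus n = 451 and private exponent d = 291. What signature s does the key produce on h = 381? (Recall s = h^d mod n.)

h^2 ≡ 381^2 = 145161 ≡ 390
h^4 ≡ 390^2 = 152100 ≡ 113
h^8 ≡ 113^2 = 12769 ≡ 141
h^16 ≡ 141^2 = 19881 ≡ 37
h^32 ≡ 37^2 = 1369 ≡ 16
h^64 ≡ 16^2 = 256
h^128 ≡ 256^2 = 65536 ≡ 141
h^256 ≡ 141^2 = 19881 ≡ 37
291 = 256 + 32 + 2 + 1, so h^291 ≡ 37·16·390·381 ≡ 436 (mod 451)

436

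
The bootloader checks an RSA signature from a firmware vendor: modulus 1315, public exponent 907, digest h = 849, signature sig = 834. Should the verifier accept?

accept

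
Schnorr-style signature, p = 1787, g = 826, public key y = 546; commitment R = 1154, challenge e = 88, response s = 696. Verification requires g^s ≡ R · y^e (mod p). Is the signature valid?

valid

g^s mod p:
826^2 = 682276 ≡ 1429
826^4 ≡ 1429^2 = 2042041 ≡ 1287
826^8 ≡ 1287^2 = 1656369 ≡ 1607
826^16 ≡ 1607^2 = 2582449 ≡ 234
826^32 ≡ 234^2 = 54756 ≡ 1146
826^64 ≡ 1146^2 = 1313316 ≡ 1658
826^128 ≡ 1658^2 = 2748964 ≡ 558
826^256 ≡ 558^2 = 311364 ≡ 426
826^512 ≡ 426^2 = 181476 ≡ 989
696 = 512 + 128 + 32 + 16 + 8, so 826^696 ≡ 989·558·1146·234·1607 ≡ 38 (mod 1787)
R · y^e mod p:
546^2 = 298116 ≡ 1474
546^4 ≡ 1474^2 = 2172676 ≡ 1471
546^8 ≡ 1471^2 = 2163841 ≡ 1571
546^16 ≡ 1571^2 = 2468041 ≡ 194
546^32 ≡ 194^2 = 37636 ≡ 109
546^64 ≡ 109^2 = 11881 ≡ 1159
88 = 64 + 16 + 8, so 546^88 ≡ 1159·194·1571 ≡ 350 (mod 1787)
1154·350 = 403900 ≡ 38 (mod 1787)
38 ≡ 38 (mod 1787); signature holds.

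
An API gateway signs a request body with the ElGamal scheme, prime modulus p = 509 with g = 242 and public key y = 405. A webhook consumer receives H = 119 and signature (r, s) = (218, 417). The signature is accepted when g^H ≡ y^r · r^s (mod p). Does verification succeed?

passes

Left side g^H mod p:
242^2 = 58564 ≡ 29
242^4 ≡ 29^2 = 841 ≡ 332
242^8 ≡ 332^2 = 110224 ≡ 280
242^16 ≡ 280^2 = 78400 ≡ 14
242^32 ≡ 14^2 = 196
242^64 ≡ 196^2 = 38416 ≡ 241
119 = 64 + 32 + 16 + 4 + 2 + 1, so 242^119 ≡ 241·196·14·332·29·242 ≡ 421 (mod 509)
Right side y^r · r^s mod p:
405^2 = 164025 ≡ 127
405^4 ≡ 127^2 = 16129 ≡ 350
405^8 ≡ 350^2 = 122500 ≡ 340
405^16 ≡ 340^2 = 115600 ≡ 57
405^32 ≡ 57^2 = 3249 ≡ 195
405^64 ≡ 195^2 = 38025 ≡ 359
405^128 ≡ 359^2 = 128881 ≡ 104
218 = 128 + 64 + 16 + 8 + 2, so 405^218 ≡ 104·359·57·340·127 ≡ 81 (mod 509)
218^2 = 47524 ≡ 187
218^4 ≡ 187^2 = 34969 ≡ 357
218^8 ≡ 357^2 = 127449 ≡ 199
218^16 ≡ 199^2 = 39601 ≡ 408
218^32 ≡ 408^2 = 166464 ≡ 21
218^64 ≡ 21^2 = 441
218^128 ≡ 441^2 = 194481 ≡ 43
218^256 ≡ 43^2 = 1849 ≡ 322
417 = 256 + 128 + 32 + 1, so 218^417 ≡ 322·43·21·218 ≡ 200 (mod 509)
81·200 = 16200 ≡ 421 (mod 509)
421 ≡ 421 (mod 509), so the signature is genuine.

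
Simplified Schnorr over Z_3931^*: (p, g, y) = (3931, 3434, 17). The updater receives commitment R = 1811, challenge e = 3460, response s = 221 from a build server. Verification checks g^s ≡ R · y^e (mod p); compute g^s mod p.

1796

Squares mod 3931: 3434^1≡3434, 3434^2≡3287, 3434^4≡1981, 3434^8≡1223, 3434^16≡1949, 3434^32≡1255, 3434^64≡2625, 3434^128≡3513
221 = 128 + 64 + 16 + 8 + 4 + 1, so 3434^221 ≡ 3513·2625·1949·1223·1981·3434 ≡ 1796 (mod 3931)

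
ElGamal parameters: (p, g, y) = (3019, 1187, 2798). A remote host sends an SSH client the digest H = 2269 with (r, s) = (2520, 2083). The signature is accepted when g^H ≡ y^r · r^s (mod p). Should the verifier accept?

Left side g^H mod p:
1187^2 = 1408969 ≡ 2115
1187^4 ≡ 2115^2 = 4473225 ≡ 2086
1187^8 ≡ 2086^2 = 4351396 ≡ 1017
1187^16 ≡ 1017^2 = 1034289 ≡ 1791
1187^32 ≡ 1791^2 = 3207681 ≡ 1503
1187^64 ≡ 1503^2 = 2259009 ≡ 797
1187^128 ≡ 797^2 = 635209 ≡ 1219
1187^256 ≡ 1219^2 = 1485961 ≡ 613
1187^512 ≡ 613^2 = 375769 ≡ 1413
1187^1024 ≡ 1413^2 = 1996569 ≡ 1010
1187^2048 ≡ 1010^2 = 1020100 ≡ 2697
2269 = 2048 + 128 + 64 + 16 + 8 + 4 + 1, so 1187^2269 ≡ 2697·1219·797·1791·1017·2086·1187 ≡ 2615 (mod 3019)
Right side y^r · r^s mod p:
2798^2 = 7828804 ≡ 537
2798^4 ≡ 537^2 = 288369 ≡ 1564
2798^8 ≡ 1564^2 = 2446096 ≡ 706
2798^16 ≡ 706^2 = 498436 ≡ 301
2798^32 ≡ 301^2 = 90601 ≡ 31
2798^64 ≡ 31^2 = 961
2798^128 ≡ 961^2 = 923521 ≡ 2726
2798^256 ≡ 2726^2 = 7431076 ≡ 1317
2798^512 ≡ 1317^2 = 1734489 ≡ 1583
2798^1024 ≡ 1583^2 = 2505889 ≡ 119
2798^2048 ≡ 119^2 = 14161 ≡ 2085
2520 = 2048 + 256 + 128 + 64 + 16 + 8, so 2798^2520 ≡ 2085·1317·2726·961·301·706 ≡ 3000 (mod 3019)
2520^2 = 6350400 ≡ 1443
2520^4 ≡ 1443^2 = 2082249 ≡ 2158
2520^8 ≡ 2158^2 = 4656964 ≡ 1666
2520^16 ≡ 1666^2 = 2775556 ≡ 1095
2520^32 ≡ 1095^2 = 1199025 ≡ 482
2520^64 ≡ 482^2 = 232324 ≡ 2880
2520^128 ≡ 2880^2 = 8294400 ≡ 1207
2520^256 ≡ 1207^2 = 1456849 ≡ 1691
2520^512 ≡ 1691^2 = 2859481 ≡ 488
2520^1024 ≡ 488^2 = 238144 ≡ 2662
2520^2048 ≡ 2662^2 = 7086244 ≡ 651
2083 = 2048 + 32 + 2 + 1, so 2520^2083 ≡ 651·482·1443·2520 ≡ 1928 (mod 3019)
3000·1928 = 5784000 ≡ 2615 (mod 3019)
2615 ≡ 2615 (mod 3019), so the signature is genuine.

accept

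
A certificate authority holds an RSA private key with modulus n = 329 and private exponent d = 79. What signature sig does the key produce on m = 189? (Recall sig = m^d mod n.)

189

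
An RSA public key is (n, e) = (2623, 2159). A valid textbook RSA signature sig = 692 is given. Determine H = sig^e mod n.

2472

sig^2 ≡ 692^2 = 478864 ≡ 1478
sig^4 ≡ 1478^2 = 2184484 ≡ 2148
sig^8 ≡ 2148^2 = 4613904 ≡ 47
sig^16 ≡ 47^2 = 2209
sig^32 ≡ 2209^2 = 4879681 ≡ 901
sig^64 ≡ 901^2 = 811801 ≡ 1294
sig^128 ≡ 1294^2 = 1674436 ≡ 962
sig^256 ≡ 962^2 = 925444 ≡ 2148
sig^512 ≡ 2148^2 = 4613904 ≡ 47
sig^1024 ≡ 47^2 = 2209
sig^2048 ≡ 2209^2 = 4879681 ≡ 901
2159 = 2048 + 64 + 32 + 8 + 4 + 2 + 1, so sig^2159 ≡ 901·1294·901·47·2148·1478·692 ≡ 2472 (mod 2623)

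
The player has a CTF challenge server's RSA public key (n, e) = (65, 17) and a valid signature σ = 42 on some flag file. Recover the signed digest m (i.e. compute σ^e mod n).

22

Squares mod 65: σ^1≡42, σ^2≡9, σ^4≡16, σ^8≡61, σ^16≡16
17 = 16 + 1, so σ^17 ≡ 16·42 ≡ 22 (mod 65)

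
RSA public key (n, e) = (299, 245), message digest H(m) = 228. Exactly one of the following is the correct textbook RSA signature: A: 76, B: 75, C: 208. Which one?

Candidate A: Squares mod 299: 76^1≡76, 76^2≡95, 76^4≡55, 76^8≡35, 76^16≡29, 76^32≡243, 76^64≡146, 76^128≡87; 245 = 128 + 64 + 32 + 16 + 4 + 1, so 76^245 ≡ 87·146·243·29·55·76 ≡ 228 (mod 299)
  → matches H(m) = 228
Candidate B: Squares mod 299: 75^1≡75, 75^2≡243, 75^4≡146, 75^8≡87, 75^16≡94, 75^32≡165, 75^64≡16, 75^128≡256; 245 = 128 + 64 + 32 + 16 + 4 + 1, so 75^245 ≡ 256·16·165·94·146·75 ≡ 147 (mod 299)
Candidate C: Squares mod 299: 208^1≡208, 208^2≡208, 208^4≡208, 208^8≡208, 208^16≡208, 208^32≡208, 208^64≡208, 208^128≡208; 245 = 128 + 64 + 32 + 16 + 4 + 1, so 208^245 ≡ 208·208·208·208·208·208 ≡ 208 (mod 299)

A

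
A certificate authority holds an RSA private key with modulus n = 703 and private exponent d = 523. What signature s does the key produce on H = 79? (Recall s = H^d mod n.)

402

H^2 ≡ 79^2 = 6241 ≡ 617
H^4 ≡ 617^2 = 380689 ≡ 366
H^8 ≡ 366^2 = 133956 ≡ 386
H^16 ≡ 386^2 = 148996 ≡ 663
H^32 ≡ 663^2 = 439569 ≡ 194
H^64 ≡ 194^2 = 37636 ≡ 377
H^128 ≡ 377^2 = 142129 ≡ 123
H^256 ≡ 123^2 = 15129 ≡ 366
H^512 ≡ 366^2 = 133956 ≡ 386
523 = 512 + 8 + 2 + 1, so H^523 ≡ 386·386·617·79 ≡ 402 (mod 703)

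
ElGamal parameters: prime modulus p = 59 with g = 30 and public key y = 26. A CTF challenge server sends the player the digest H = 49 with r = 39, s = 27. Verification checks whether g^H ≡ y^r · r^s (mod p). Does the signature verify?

Left side g^H mod p:
30^2 = 900 ≡ 15
30^4 ≡ 15^2 = 225 ≡ 48
30^8 ≡ 48^2 = 2304 ≡ 3
30^16 ≡ 3^2 = 9
30^32 ≡ 9^2 = 81 ≡ 22
49 = 32 + 16 + 1, so 30^49 ≡ 22·9·30 ≡ 40 (mod 59)
Right side y^r · r^s mod p:
26^2 = 676 ≡ 27
26^4 ≡ 27^2 = 729 ≡ 21
26^8 ≡ 21^2 = 441 ≡ 28
26^16 ≡ 28^2 = 784 ≡ 17
26^32 ≡ 17^2 = 289 ≡ 53
39 = 32 + 4 + 2 + 1, so 26^39 ≡ 53·21·27·26 ≡ 48 (mod 59)
39^2 = 1521 ≡ 46
39^4 ≡ 46^2 = 2116 ≡ 51
39^8 ≡ 51^2 = 2601 ≡ 5
39^16 ≡ 5^2 = 25
27 = 16 + 8 + 2 + 1, so 39^27 ≡ 25·5·46·39 ≡ 50 (mod 59)
48·50 = 2400 ≡ 40 (mod 59)
40 ≡ 40 (mod 59), so the signature is genuine.

verifies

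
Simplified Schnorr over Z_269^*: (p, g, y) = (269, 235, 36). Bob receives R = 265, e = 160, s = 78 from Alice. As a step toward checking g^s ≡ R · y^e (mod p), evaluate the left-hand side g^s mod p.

235^2 = 55225 ≡ 80
235^4 ≡ 80^2 = 6400 ≡ 213
235^8 ≡ 213^2 = 45369 ≡ 177
235^16 ≡ 177^2 = 31329 ≡ 125
235^32 ≡ 125^2 = 15625 ≡ 23
235^64 ≡ 23^2 = 529 ≡ 260
78 = 64 + 8 + 4 + 2, so 235^78 ≡ 260·177·213·80 ≡ 70 (mod 269)

70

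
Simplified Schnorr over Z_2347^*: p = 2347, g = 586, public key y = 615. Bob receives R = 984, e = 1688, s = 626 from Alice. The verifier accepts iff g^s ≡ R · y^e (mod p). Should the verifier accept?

reject

g^s mod p:
586^2 = 343396 ≡ 734
586^4 ≡ 734^2 = 538756 ≡ 1293
586^8 ≡ 1293^2 = 1671849 ≡ 785
586^16 ≡ 785^2 = 616225 ≡ 1311
586^32 ≡ 1311^2 = 1718721 ≡ 717
586^64 ≡ 717^2 = 514089 ≡ 96
586^128 ≡ 96^2 = 9216 ≡ 2175
586^256 ≡ 2175^2 = 4730625 ≡ 1420
586^512 ≡ 1420^2 = 2016400 ≡ 327
626 = 512 + 64 + 32 + 16 + 2, so 586^626 ≡ 327·96·717·1311·734 ≡ 1336 (mod 2347)
R · y^e mod p:
615^2 = 378225 ≡ 358
615^4 ≡ 358^2 = 128164 ≡ 1426
615^8 ≡ 1426^2 = 2033476 ≡ 974
615^16 ≡ 974^2 = 948676 ≡ 488
615^32 ≡ 488^2 = 238144 ≡ 1097
615^64 ≡ 1097^2 = 1203409 ≡ 1745
615^128 ≡ 1745^2 = 3045025 ≡ 966
615^256 ≡ 966^2 = 933156 ≡ 1397
615^512 ≡ 1397^2 = 1951609 ≡ 1252
615^1024 ≡ 1252^2 = 1567504 ≡ 2055
1688 = 1024 + 512 + 128 + 16 + 8, so 615^1688 ≡ 2055·1252·966·488·974 ≡ 37 (mod 2347)
984·37 = 36408 ≡ 1203 (mod 2347)
1336 ≠ 1203; the check fails.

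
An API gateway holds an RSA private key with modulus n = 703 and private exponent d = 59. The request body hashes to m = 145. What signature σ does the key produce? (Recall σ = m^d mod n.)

312

m^2 ≡ 145^2 = 21025 ≡ 638
m^4 ≡ 638^2 = 407044 ≡ 7
m^8 ≡ 7^2 = 49
m^16 ≡ 49^2 = 2401 ≡ 292
m^32 ≡ 292^2 = 85264 ≡ 201
59 = 32 + 16 + 8 + 2 + 1, so m^59 ≡ 201·292·49·638·145 ≡ 312 (mod 703)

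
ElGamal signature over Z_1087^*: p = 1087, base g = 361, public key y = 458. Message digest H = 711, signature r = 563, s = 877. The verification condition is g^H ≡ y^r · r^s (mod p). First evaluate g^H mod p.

361^711 mod 1087 = 514

514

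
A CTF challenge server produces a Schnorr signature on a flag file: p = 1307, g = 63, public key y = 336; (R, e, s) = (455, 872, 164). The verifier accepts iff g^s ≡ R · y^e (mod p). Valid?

g^s mod p:
63^2 = 3969 ≡ 48
63^4 ≡ 48^2 = 2304 ≡ 997
63^8 ≡ 997^2 = 994009 ≡ 689
63^16 ≡ 689^2 = 474721 ≡ 280
63^32 ≡ 280^2 = 78400 ≡ 1287
63^64 ≡ 1287^2 = 1656369 ≡ 400
63^128 ≡ 400^2 = 160000 ≡ 546
164 = 128 + 32 + 4, so 63^164 ≡ 546·1287·997 ≡ 70 (mod 1307)
R · y^e mod p:
336^2 = 112896 ≡ 494
336^4 ≡ 494^2 = 244036 ≡ 934
336^8 ≡ 934^2 = 872356 ≡ 587
336^16 ≡ 587^2 = 344569 ≡ 828
336^32 ≡ 828^2 = 685584 ≡ 716
336^64 ≡ 716^2 = 512656 ≡ 312
336^128 ≡ 312^2 = 97344 ≡ 626
336^256 ≡ 626^2 = 391876 ≡ 1083
336^512 ≡ 1083^2 = 1172889 ≡ 510
872 = 512 + 256 + 64 + 32 + 8, so 336^872 ≡ 510·1083·312·716·587 ≡ 905 (mod 1307)
455·905 = 411775 ≡ 70 (mod 1307)
70 ≡ 70 (mod 1307); signature holds.

yes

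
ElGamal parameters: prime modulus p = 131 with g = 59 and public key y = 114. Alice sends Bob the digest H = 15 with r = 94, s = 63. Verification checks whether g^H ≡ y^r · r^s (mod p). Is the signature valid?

Left side g^H mod p:
Squares mod 131: 59^1≡59, 59^2≡75, 59^4≡123, 59^8≡64
15 = 8 + 4 + 2 + 1, so 59^15 ≡ 64·123·75·59 ≡ 45 (mod 131)
Right side y^r · r^s mod p:
Squares mod 131: 114^1≡114, 114^2≡27, 114^4≡74, 114^8≡105, 114^16≡21, 114^32≡48, 114^64≡77
94 = 64 + 16 + 8 + 4 + 2, so 114^94 ≡ 77·21·105·74·27 ≡ 35 (mod 131)
Squares mod 131: 94^1≡94, 94^2≡59, 94^4≡75, 94^8≡123, 94^16≡64, 94^32≡35
63 = 32 + 16 + 8 + 4 + 2 + 1, so 94^63 ≡ 35·64·123·75·59·94 ≡ 20 (mod 131)
35·20 = 700 ≡ 45 (mod 131)
45 ≡ 45 (mod 131), so the signature is genuine.

valid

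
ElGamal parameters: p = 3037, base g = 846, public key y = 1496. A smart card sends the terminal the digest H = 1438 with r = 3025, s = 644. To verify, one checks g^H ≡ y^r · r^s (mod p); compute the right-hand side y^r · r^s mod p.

1496^2 = 2238016 ≡ 2784
1496^4 ≡ 2784^2 = 7750656 ≡ 232
1496^8 ≡ 232^2 = 53824 ≡ 2195
1496^16 ≡ 2195^2 = 4818025 ≡ 1343
1496^32 ≡ 1343^2 = 1803649 ≡ 2708
1496^64 ≡ 2708^2 = 7333264 ≡ 1946
1496^128 ≡ 1946^2 = 3786916 ≡ 2814
1496^256 ≡ 2814^2 = 7918596 ≡ 1137
1496^512 ≡ 1137^2 = 1292769 ≡ 2044
1496^1024 ≡ 2044^2 = 4177936 ≡ 2061
1496^2048 ≡ 2061^2 = 4247721 ≡ 1995
3025 = 2048 + 512 + 256 + 128 + 64 + 16 + 1, so 1496^3025 ≡ 1995·2044·1137·2814·1946·1343·1496 ≡ 2911 (mod 3037)
3025^2 = 9150625 ≡ 144
3025^4 ≡ 144^2 = 20736 ≡ 2514
3025^8 ≡ 2514^2 = 6320196 ≡ 199
3025^16 ≡ 199^2 = 39601 ≡ 120
3025^32 ≡ 120^2 = 14400 ≡ 2252
3025^64 ≡ 2252^2 = 5071504 ≡ 2751
3025^128 ≡ 2751^2 = 7568001 ≡ 2834
3025^256 ≡ 2834^2 = 8031556 ≡ 1728
3025^512 ≡ 1728^2 = 2985984 ≡ 613
644 = 512 + 128 + 4, so 3025^644 ≡ 613·2834·2514 ≡ 1724 (mod 3037)
y^r · r^s ≡ 2911·1724 = 5018564 ≡ 1440 (mod 3037)

1440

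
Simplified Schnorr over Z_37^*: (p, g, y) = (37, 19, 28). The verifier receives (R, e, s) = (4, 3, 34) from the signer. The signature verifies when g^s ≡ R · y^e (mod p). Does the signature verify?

does not verify

g^s mod p:
Squares mod 37: 19^1≡19, 19^2≡28, 19^4≡7, 19^8≡12, 19^16≡33, 19^32≡16
34 = 32 + 2, so 19^34 ≡ 16·28 ≡ 4 (mod 37)
R · y^e mod p:
Squares mod 37: 28^1≡28, 28^2≡7
3 = 2 + 1, so 28^3 ≡ 7·28 ≡ 11 (mod 37)
4·11 = 44 ≡ 7 (mod 37)
4 ≠ 7; the check fails.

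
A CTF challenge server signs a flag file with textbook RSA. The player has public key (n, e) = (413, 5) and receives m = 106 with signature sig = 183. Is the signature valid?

valid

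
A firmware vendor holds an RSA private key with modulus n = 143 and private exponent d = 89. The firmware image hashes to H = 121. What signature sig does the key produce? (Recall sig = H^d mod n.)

88

H^2 ≡ 121^2 = 14641 ≡ 55
H^4 ≡ 55^2 = 3025 ≡ 22
H^8 ≡ 22^2 = 484 ≡ 55
H^16 ≡ 55^2 = 3025 ≡ 22
H^32 ≡ 22^2 = 484 ≡ 55
H^64 ≡ 55^2 = 3025 ≡ 22
89 = 64 + 16 + 8 + 1, so H^89 ≡ 22·22·55·121 ≡ 88 (mod 143)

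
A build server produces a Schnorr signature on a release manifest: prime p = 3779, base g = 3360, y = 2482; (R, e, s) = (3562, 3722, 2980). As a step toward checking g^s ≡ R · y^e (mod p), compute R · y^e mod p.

2482^3722 mod 3779 = 5
R · y^e ≡ 3562·5 = 17810 ≡ 2694 (mod 3779)

2694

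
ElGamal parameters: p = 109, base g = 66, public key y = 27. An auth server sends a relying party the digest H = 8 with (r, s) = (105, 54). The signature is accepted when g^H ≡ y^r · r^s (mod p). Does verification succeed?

fails

Left side g^H mod p:
Squares mod 109: 66^1≡66, 66^2≡105, 66^4≡16, 66^8≡38
66^8 ≡ 38 (mod 109)
Right side y^r · r^s mod p:
Squares mod 109: 27^1≡27, 27^2≡75, 27^4≡66, 27^8≡105, 27^16≡16, 27^32≡38, 27^64≡27
105 = 64 + 32 + 8 + 1, so 27^105 ≡ 27·38·105·27 ≡ 45 (mod 109)
Squares mod 109: 105^1≡105, 105^2≡16, 105^4≡38, 105^8≡27, 105^16≡75, 105^32≡66
54 = 32 + 16 + 4 + 2, so 105^54 ≡ 66·75·38·16 ≡ 1 (mod 109)
45·1 = 45 ≡ 45 (mod 109)
38 ≠ 45, so verification fails.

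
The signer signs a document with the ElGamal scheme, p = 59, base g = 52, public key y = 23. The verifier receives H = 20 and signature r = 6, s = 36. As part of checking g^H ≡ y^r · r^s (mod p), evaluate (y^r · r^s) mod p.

25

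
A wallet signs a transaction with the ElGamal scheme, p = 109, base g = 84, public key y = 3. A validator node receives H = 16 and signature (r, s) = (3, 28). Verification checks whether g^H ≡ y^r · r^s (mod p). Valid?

Left side g^H mod p:
84^16 mod 109 = 73
Right side y^r · r^s mod p:
3^3 mod 109 = 27
3^28 mod 109 = 3
27·3 = 81 ≡ 81 (mod 109)
73 ≠ 81, so verification fails.

no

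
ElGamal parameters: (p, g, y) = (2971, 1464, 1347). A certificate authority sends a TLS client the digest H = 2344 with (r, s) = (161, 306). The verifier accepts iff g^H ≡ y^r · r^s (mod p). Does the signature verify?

verifies

Left side g^H mod p:
Squares mod 2971: 1464^1≡1464, 1464^2≡1205, 1464^4≡2177, 1464^8≡584, 1464^16≡2362, 1464^32≡2477, 1464^64≡414, 1464^128≡2049, 1464^256≡378, 1464^512≡276, 1464^1024≡1901, 1464^2048≡1065
2344 = 2048 + 256 + 32 + 8, so 1464^2344 ≡ 1065·378·2477·584 ≡ 1640 (mod 2971)
Right side y^r · r^s mod p:
Squares mod 2971: 1347^1≡1347, 1347^2≡2099, 1347^4≡2779, 1347^8≡1212, 1347^16≡1270, 1347^32≡2618, 1347^64≡2798, 1347^128≡219
161 = 128 + 32 + 1, so 1347^161 ≡ 219·2618·1347 ≡ 1021 (mod 2971)
Squares mod 2971: 161^1≡161, 161^2≡2153, 161^4≡649, 161^8≡2290, 161^16≡285, 161^32≡1008, 161^64≡2953, 161^128≡324, 161^256≡991
306 = 256 + 32 + 16 + 2, so 161^306 ≡ 991·1008·285·2153 ≡ 441 (mod 2971)
1021·441 = 450261 ≡ 1640 (mod 2971)
1640 ≡ 1640 (mod 2971), so the signature is genuine.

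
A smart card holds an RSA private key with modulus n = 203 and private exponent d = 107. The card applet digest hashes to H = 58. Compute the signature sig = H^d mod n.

116

H^2 ≡ 58^2 = 3364 ≡ 116
H^4 ≡ 116^2 = 13456 ≡ 58
H^8 ≡ 58^2 = 3364 ≡ 116
H^16 ≡ 116^2 = 13456 ≡ 58
H^32 ≡ 58^2 = 3364 ≡ 116
H^64 ≡ 116^2 = 13456 ≡ 58
107 = 64 + 32 + 8 + 2 + 1, so H^107 ≡ 58·116·116·116·58 ≡ 116 (mod 203)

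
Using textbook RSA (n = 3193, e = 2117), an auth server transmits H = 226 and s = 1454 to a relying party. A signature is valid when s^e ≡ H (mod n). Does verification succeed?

passes

s^2 ≡ 1454^2 = 2114116 ≡ 350
s^4 ≡ 350^2 = 122500 ≡ 1166
s^8 ≡ 1166^2 = 1359556 ≡ 2531
s^16 ≡ 2531^2 = 6405961 ≡ 803
s^32 ≡ 803^2 = 644809 ≡ 3016
s^64 ≡ 3016^2 = 9096256 ≡ 2592
s^128 ≡ 2592^2 = 6718464 ≡ 392
s^256 ≡ 392^2 = 153664 ≡ 400
s^512 ≡ 400^2 = 160000 ≡ 350
s^1024 ≡ 350^2 = 122500 ≡ 1166
s^2048 ≡ 1166^2 = 1359556 ≡ 2531
2117 = 2048 + 64 + 4 + 1, so s^2117 ≡ 2531·2592·1166·1454 ≡ 226 (mod 3193)
226 = H, so the signature checks out.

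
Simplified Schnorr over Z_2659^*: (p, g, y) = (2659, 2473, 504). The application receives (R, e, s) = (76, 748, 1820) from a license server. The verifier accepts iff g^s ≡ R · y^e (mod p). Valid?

g^s mod p:
2473^2 = 6115729 ≡ 29
2473^4 ≡ 29^2 = 841
2473^8 ≡ 841^2 = 707281 ≡ 2646
2473^16 ≡ 2646^2 = 7001316 ≡ 169
2473^32 ≡ 169^2 = 28561 ≡ 1971
2473^64 ≡ 1971^2 = 3884841 ≡ 42
2473^128 ≡ 42^2 = 1764
2473^256 ≡ 1764^2 = 3111696 ≡ 666
2473^512 ≡ 666^2 = 443556 ≡ 2162
2473^1024 ≡ 2162^2 = 4674244 ≡ 2381
1820 = 1024 + 512 + 256 + 16 + 8 + 4, so 2473^1820 ≡ 2381·2162·666·169·2646·841 ≡ 724 (mod 2659)
R · y^e mod p:
504^2 = 254016 ≡ 1411
504^4 ≡ 1411^2 = 1990921 ≡ 1989
504^8 ≡ 1989^2 = 3956121 ≡ 2188
504^16 ≡ 2188^2 = 4787344 ≡ 1144
504^32 ≡ 1144^2 = 1308736 ≡ 508
504^64 ≡ 508^2 = 258064 ≡ 141
504^128 ≡ 141^2 = 19881 ≡ 1268
504^256 ≡ 1268^2 = 1607824 ≡ 1788
504^512 ≡ 1788^2 = 3196944 ≡ 826
748 = 512 + 128 + 64 + 32 + 8 + 4, so 504^748 ≡ 826·1268·141·508·2188·1989 ≡ 1409 (mod 2659)
76·1409 = 107084 ≡ 724 (mod 2659)
724 ≡ 724 (mod 2659); signature holds.

yes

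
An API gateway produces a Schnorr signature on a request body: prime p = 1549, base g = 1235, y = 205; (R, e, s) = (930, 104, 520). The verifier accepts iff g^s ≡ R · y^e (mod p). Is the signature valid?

g^s mod p:
Squares mod 1549: 1235^1≡1235, 1235^2≡1009, 1235^4≡388, 1235^8≡291, 1235^16≡1035, 1235^32≡866, 1235^64≡240, 1235^128≡287, 1235^256≡272, 1235^512≡1181
520 = 512 + 8, so 1235^520 ≡ 1181·291 ≡ 1342 (mod 1549)
R · y^e mod p:
Squares mod 1549: 205^1≡205, 205^2≡202, 205^4≡530, 205^8≡531, 205^16≡43, 205^32≡300, 205^64≡158
104 = 64 + 32 + 8, so 205^104 ≡ 158·300·531 ≡ 1248 (mod 1549)
930·1248 = 1160640 ≡ 439 (mod 1549)
1342 ≠ 439; the check fails.

invalid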